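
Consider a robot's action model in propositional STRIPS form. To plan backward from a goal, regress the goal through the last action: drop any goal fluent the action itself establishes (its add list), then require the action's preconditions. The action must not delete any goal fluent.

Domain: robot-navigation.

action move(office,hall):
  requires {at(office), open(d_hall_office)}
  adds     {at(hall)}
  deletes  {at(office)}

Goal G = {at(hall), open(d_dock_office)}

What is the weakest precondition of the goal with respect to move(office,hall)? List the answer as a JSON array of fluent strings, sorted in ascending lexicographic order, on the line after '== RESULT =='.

Regress:
  G ∩ del = {}  (empty — regression defined)
  G \ add = {at(hall), open(d_dock_office)} \ {at(hall)} = {open(d_dock_office)}
  ∪ pre   = {open(d_dock_office)} ∪ {at(office), open(d_hall_office)}
          = {at(office), open(d_dock_office), open(d_hall_office)}

== RESULT ==
["at(office)", "open(d_dock_office)", "open(d_hall_office)"]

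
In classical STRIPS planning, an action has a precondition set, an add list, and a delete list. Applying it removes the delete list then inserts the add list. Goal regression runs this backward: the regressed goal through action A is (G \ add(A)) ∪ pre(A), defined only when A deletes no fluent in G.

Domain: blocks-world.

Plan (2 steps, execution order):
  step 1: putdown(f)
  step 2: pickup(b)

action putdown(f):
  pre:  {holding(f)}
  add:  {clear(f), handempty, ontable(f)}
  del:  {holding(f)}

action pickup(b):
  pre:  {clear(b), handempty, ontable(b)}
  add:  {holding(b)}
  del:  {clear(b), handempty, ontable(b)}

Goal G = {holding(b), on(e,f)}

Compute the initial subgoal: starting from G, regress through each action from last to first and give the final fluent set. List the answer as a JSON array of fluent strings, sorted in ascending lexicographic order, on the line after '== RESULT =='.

Work backward from the goal:
  through step 2 (pickup(b)): drop {holding(b)}, keep {on(e,f)}, require {clear(b), handempty, ontable(b)}
    → {clear(b), handempty, on(e,f), ontable(b)}
  through step 1 (putdown(f)): drop {handempty}, keep {clear(b), on(e,f), ontable(b)}, require {holding(f)}
    → {clear(b), holding(f), on(e,f), ontable(b)}

== RESULT ==
["clear(b)", "holding(f)", "on(e,f)", "ontable(b)"]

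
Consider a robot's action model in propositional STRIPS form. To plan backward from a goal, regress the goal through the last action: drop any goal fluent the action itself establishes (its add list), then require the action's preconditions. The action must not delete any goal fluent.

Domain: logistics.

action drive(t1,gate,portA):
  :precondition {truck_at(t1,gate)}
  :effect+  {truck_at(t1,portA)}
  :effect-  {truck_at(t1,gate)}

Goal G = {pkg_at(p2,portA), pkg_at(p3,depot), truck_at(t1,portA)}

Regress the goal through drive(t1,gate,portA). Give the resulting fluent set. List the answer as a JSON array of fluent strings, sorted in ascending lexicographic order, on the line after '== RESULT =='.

Regress:
  G ∩ del = {}  (empty — regression defined)
  G \ add = {pkg_at(p2,portA), pkg_at(p3,depot), truck_at(t1,portA)} \ {truck_at(t1,portA)} = {pkg_at(p2,portA), pkg_at(p3,depot)}
  ∪ pre   = {pkg_at(p2,portA), pkg_at(p3,depot)} ∪ {truck_at(t1,gate)}
          = {pkg_at(p2,portA), pkg_at(p3,depot), truck_at(t1,gate)}

== RESULT ==
["pkg_at(p2,portA)", "pkg_at(p3,depot)", "truck_at(t1,gate)"]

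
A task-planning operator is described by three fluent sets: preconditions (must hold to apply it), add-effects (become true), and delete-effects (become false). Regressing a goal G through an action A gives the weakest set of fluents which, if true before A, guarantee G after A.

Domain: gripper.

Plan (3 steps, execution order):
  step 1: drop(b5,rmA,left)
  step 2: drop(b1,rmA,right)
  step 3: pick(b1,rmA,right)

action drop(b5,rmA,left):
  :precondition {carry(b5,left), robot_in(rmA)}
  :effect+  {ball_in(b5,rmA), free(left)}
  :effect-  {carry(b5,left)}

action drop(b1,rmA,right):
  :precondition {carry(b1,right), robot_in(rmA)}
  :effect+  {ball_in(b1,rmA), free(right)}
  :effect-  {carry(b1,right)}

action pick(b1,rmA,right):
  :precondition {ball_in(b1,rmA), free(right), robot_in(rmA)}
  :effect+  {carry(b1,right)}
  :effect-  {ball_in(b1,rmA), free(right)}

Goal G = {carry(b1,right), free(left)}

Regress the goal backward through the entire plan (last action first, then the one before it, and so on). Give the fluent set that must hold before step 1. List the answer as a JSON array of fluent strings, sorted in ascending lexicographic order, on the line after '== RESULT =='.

Regress step by step:
  through step 3 (pick(b1,rmA,right)): drop {carry(b1,right)}, keep {free(left)}, require {ball_in(b1,rmA), free(right), robot_in(rmA)}
    → {ball_in(b1,rmA), free(left), free(right), robot_in(rmA)}
  through step 2 (drop(b1,rmA,right)): drop {ball_in(b1,rmA), free(right)}, keep {free(left), robot_in(rmA)}, require {carry(b1,right), robot_in(rmA)}
    → {carry(b1,right), free(left), robot_in(rmA)}
  through step 1 (drop(b5,rmA,left)): drop {free(left)}, keep {carry(b1,right), robot_in(rmA)}, require {carry(b5,left), robot_in(rmA)}
    → {carry(b1,right), carry(b5,left), robot_in(rmA)}

== RESULT ==
["carry(b1,right)", "carry(b5,left)", "robot_in(rmA)"]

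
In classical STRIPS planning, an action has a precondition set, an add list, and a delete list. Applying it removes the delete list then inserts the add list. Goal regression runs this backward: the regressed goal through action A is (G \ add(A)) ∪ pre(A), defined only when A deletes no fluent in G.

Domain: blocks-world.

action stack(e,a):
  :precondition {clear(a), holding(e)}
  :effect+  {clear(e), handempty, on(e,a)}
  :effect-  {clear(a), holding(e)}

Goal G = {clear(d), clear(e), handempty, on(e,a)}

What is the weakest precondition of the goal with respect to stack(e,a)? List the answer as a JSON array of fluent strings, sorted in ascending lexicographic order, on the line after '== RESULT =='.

Compute (G \ add) ∪ pre:
  G ∩ del = {}  (empty — regression defined)
  G \ add = {clear(d), clear(e), handempty, on(e,a)} \ {clear(e), handempty, on(e,a)} = {clear(d)}
  ∪ pre   = {clear(d)} ∪ {clear(a), holding(e)}
          = {clear(a), clear(d), holding(e)}

== RESULT ==
["clear(a)", "clear(d)", "holding(e)"]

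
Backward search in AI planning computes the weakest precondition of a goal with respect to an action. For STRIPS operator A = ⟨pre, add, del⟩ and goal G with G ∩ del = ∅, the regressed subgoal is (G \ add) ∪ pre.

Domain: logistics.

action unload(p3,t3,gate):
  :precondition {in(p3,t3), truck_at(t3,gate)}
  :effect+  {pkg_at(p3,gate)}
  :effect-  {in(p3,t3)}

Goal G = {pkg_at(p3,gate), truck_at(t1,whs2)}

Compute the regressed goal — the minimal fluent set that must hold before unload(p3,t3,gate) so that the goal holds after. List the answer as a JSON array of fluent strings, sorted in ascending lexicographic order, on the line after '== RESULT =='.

Regress:
  G ∩ del = {}  (empty — regression defined)
  G \ add = {pkg_at(p3,gate), truck_at(t1,whs2)} \ {pkg_at(p3,gate)} = {truck_at(t1,whs2)}
  ∪ pre   = {truck_at(t1,whs2)} ∪ {in(p3,t3), truck_at(t3,gate)}
          = {in(p3,t3), truck_at(t1,whs2), truck_at(t3,gate)}

== RESULT ==
["in(p3,t3)", "truck_at(t1,whs2)", "truck_at(t3,gate)"]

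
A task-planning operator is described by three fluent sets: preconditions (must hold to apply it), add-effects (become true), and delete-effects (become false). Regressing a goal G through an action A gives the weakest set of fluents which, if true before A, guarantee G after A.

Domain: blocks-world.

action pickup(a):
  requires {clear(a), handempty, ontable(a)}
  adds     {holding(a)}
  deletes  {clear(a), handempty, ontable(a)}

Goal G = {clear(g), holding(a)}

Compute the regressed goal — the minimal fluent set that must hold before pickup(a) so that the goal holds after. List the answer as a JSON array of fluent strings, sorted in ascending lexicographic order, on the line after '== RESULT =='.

Regress:
  G ∩ del = {}  (empty — regression defined)
  G \ add = {clear(g), holding(a)} \ {holding(a)} = {clear(g)}
  ∪ pre   = {clear(g)} ∪ {clear(a), handempty, ontable(a)}
          = {clear(a), clear(g), handempty, ontable(a)}

== RESULT ==
["clear(a)", "clear(g)", "handempty", "ontable(a)"]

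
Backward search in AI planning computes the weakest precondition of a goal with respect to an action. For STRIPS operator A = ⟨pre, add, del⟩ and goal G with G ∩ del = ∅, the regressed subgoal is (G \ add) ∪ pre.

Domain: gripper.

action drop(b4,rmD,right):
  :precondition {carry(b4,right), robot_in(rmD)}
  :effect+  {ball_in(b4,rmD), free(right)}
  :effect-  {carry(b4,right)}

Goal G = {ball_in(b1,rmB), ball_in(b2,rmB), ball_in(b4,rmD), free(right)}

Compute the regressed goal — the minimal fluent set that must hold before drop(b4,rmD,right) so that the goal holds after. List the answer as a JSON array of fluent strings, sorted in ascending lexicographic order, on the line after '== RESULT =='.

Compute (G \ add) ∪ pre:
  G ∩ del = {}  (empty — regression defined)
  G \ add = {ball_in(b1,rmB), ball_in(b2,rmB), ball_in(b4,rmD), free(right)} \ {ball_in(b4,rmD), free(right)} = {ball_in(b1,rmB), ball_in(b2,rmB)}
  ∪ pre   = {ball_in(b1,rmB), ball_in(b2,rmB)} ∪ {carry(b4,right), robot_in(rmD)}
          = {ball_in(b1,rmB), ball_in(b2,rmB), carry(b4,right), robot_in(rmD)}

== RESULT ==
["ball_in(b1,rmB)", "ball_in(b2,rmB)", "carry(b4,right)", "robot_in(rmD)"]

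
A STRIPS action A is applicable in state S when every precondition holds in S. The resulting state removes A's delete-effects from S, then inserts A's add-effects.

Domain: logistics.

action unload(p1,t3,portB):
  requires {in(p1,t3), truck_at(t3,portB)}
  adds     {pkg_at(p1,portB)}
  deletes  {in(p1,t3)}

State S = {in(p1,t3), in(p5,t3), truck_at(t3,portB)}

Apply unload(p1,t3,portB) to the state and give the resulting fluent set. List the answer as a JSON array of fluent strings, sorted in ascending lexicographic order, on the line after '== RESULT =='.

Compute (S \ del) ∪ add:
  pre ⊆ S: {in(p1,t3), truck_at(t3,portB)} ⊆ S  — applicable
  S \ del = {in(p5,t3), truck_at(t3,portB)}
  ∪ add   = {in(p5,t3), pkg_at(p1,portB), truck_at(t3,portB)}

== RESULT ==
["in(p5,t3)", "pkg_at(p1,portB)", "truck_at(t3,portB)"]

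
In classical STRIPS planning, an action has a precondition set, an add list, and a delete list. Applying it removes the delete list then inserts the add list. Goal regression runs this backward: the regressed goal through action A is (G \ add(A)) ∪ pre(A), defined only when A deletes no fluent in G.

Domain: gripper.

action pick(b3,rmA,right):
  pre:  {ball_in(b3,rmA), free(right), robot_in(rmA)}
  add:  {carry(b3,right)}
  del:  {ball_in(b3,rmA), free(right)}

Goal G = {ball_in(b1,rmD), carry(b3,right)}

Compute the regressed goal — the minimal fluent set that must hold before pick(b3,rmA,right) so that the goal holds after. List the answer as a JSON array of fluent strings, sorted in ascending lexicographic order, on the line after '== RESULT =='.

Compute (G \ add) ∪ pre:
  G ∩ del = {}  (empty — regression defined)
  G \ add = {ball_in(b1,rmD), carry(b3,right)} \ {carry(b3,right)} = {ball_in(b1,rmD)}
  ∪ pre   = {ball_in(b1,rmD)} ∪ {ball_in(b3,rmA), free(right), robot_in(rmA)}
          = {ball_in(b1,rmD), ball_in(b3,rmA), free(right), robot_in(rmA)}

== RESULT ==
["ball_in(b1,rmD)", "ball_in(b3,rmA)", "free(right)", "robot_in(rmA)"]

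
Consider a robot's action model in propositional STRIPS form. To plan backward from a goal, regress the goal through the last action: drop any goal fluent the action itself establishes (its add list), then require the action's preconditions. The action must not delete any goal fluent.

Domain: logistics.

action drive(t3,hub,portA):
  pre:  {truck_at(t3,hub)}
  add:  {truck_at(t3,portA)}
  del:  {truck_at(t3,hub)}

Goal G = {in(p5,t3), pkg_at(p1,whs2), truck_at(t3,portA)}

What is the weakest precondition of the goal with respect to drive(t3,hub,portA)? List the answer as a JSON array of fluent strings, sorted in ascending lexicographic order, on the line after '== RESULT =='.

Compute (G \ add) ∪ pre:
  G ∩ del = {}  (empty — regression defined)
  G \ add = {in(p5,t3), pkg_at(p1,whs2), truck_at(t3,portA)} \ {truck_at(t3,portA)} = {in(p5,t3), pkg_at(p1,whs2)}
  ∪ pre   = {in(p5,t3), pkg_at(p1,whs2)} ∪ {truck_at(t3,hub)}
          = {in(p5,t3), pkg_at(p1,whs2), truck_at(t3,hub)}

== RESULT ==
["in(p5,t3)", "pkg_at(p1,whs2)", "truck_at(t3,hub)"]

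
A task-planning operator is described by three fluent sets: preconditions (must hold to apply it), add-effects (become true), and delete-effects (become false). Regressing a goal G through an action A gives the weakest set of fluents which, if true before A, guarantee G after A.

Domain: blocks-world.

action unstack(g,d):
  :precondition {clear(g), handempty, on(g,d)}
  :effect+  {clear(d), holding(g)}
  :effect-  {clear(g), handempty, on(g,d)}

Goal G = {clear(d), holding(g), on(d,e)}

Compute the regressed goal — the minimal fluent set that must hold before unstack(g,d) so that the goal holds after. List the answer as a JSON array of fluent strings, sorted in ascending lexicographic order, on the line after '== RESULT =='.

Regress:
  G ∩ del = {}  (empty — regression defined)
  G \ add = {clear(d), holding(g), on(d,e)} \ {clear(d), holding(g)} = {on(d,e)}
  ∪ pre   = {on(d,e)} ∪ {clear(g), handempty, on(g,d)}
          = {clear(g), handempty, on(d,e), on(g,d)}

== RESULT ==
["clear(g)", "handempty", "on(d,e)", "on(g,d)"]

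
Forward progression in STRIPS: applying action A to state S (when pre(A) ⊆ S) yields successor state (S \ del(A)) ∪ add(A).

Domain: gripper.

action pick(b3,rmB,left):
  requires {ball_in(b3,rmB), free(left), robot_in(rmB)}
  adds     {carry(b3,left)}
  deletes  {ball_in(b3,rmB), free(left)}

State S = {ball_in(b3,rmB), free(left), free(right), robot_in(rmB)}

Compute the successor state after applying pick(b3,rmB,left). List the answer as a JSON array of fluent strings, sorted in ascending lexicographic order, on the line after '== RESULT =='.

Progress:
  pre ⊆ S: {ball_in(b3,rmB), free(left), robot_in(rmB)} ⊆ S  — applicable
  S \ del = {free(right), robot_in(rmB)}
  ∪ add   = {carry(b3,left), free(right), robot_in(rmB)}

== RESULT ==
["carry(b3,left)", "free(right)", "robot_in(rmB)"]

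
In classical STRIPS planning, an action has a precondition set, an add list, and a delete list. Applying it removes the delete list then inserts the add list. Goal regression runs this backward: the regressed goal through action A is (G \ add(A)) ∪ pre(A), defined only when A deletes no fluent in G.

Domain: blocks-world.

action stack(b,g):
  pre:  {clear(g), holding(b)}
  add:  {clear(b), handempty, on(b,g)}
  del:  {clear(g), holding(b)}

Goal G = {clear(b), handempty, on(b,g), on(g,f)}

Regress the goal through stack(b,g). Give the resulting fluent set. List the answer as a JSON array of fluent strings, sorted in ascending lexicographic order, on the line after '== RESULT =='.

Compute (G \ add) ∪ pre:
  G ∩ del = {}  (empty — regression defined)
  G \ add = {clear(b), handempty, on(b,g), on(g,f)} \ {clear(b), handempty, on(b,g)} = {on(g,f)}
  ∪ pre   = {on(g,f)} ∪ {clear(g), holding(b)}
          = {clear(g), holding(b), on(g,f)}

== RESULT ==
["clear(g)", "holding(b)", "on(g,f)"]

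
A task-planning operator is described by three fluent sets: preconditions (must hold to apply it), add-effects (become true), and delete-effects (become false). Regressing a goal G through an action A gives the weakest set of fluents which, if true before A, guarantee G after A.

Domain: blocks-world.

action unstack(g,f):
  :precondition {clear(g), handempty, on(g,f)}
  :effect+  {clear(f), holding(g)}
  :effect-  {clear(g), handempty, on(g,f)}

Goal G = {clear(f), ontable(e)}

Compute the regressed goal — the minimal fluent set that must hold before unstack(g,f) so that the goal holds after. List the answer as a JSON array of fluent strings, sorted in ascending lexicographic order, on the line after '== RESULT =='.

Compute (G \ add) ∪ pre:
  G ∩ del = {}  (empty — regression defined)
  G \ add = {clear(f), ontable(e)} \ {clear(f), holding(g)} = {ontable(e)}
  ∪ pre   = {ontable(e)} ∪ {clear(g), handempty, on(g,f)}
          = {clear(g), handempty, on(g,f), ontable(e)}

== RESULT ==
["clear(g)", "handempty", "on(g,f)", "ontable(e)"]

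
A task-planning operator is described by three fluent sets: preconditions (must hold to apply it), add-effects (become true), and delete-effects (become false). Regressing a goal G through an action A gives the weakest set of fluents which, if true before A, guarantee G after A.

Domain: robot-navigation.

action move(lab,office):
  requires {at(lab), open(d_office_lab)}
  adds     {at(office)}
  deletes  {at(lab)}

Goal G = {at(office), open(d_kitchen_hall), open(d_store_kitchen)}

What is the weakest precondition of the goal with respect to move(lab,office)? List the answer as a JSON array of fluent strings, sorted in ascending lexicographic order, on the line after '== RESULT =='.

Compute (G \ add) ∪ pre:
  G ∩ del = {}  (empty — regression defined)
  G \ add = {at(office), open(d_kitchen_hall), open(d_store_kitchen)} \ {at(office)} = {open(d_kitchen_hall), open(d_store_kitchen)}
  ∪ pre   = {open(d_kitchen_hall), open(d_store_kitchen)} ∪ {at(lab), open(d_office_lab)}
          = {at(lab), open(d_kitchen_hall), open(d_office_lab), open(d_store_kitchen)}

== RESULT ==
["at(lab)", "open(d_kitchen_hall)", "open(d_office_lab)", "open(d_store_kitchen)"]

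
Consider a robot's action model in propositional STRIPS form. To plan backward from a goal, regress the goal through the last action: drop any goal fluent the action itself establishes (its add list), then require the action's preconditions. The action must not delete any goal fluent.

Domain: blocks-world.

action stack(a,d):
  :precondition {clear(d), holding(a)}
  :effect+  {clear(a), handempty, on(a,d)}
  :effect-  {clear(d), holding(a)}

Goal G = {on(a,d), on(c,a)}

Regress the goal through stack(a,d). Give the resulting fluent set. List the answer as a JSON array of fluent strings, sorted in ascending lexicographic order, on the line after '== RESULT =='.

Compute (G \ add) ∪ pre:
  G ∩ del = {}  (empty — regression defined)
  G \ add = {on(a,d), on(c,a)} \ {clear(a), handempty, on(a,d)} = {on(c,a)}
  ∪ pre   = {on(c,a)} ∪ {clear(d), holding(a)}
          = {clear(d), holding(a), on(c,a)}

== RESULT ==
["clear(d)", "holding(a)", "on(c,a)"]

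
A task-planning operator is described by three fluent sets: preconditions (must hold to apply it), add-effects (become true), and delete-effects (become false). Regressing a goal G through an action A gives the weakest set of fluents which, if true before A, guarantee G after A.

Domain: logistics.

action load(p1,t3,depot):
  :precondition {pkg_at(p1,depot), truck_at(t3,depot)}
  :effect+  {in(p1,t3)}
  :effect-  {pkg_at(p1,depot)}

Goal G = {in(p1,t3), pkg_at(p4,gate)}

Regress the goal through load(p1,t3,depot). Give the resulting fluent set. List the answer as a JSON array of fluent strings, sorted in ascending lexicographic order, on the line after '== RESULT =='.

Compute (G \ add) ∪ pre:
  G ∩ del = {}  (empty — regression defined)
  G \ add = {in(p1,t3), pkg_at(p4,gate)} \ {in(p1,t3)} = {pkg_at(p4,gate)}
  ∪ pre   = {pkg_at(p4,gate)} ∪ {pkg_at(p1,depot), truck_at(t3,depot)}
          = {pkg_at(p1,depot), pkg_at(p4,gate), truck_at(t3,depot)}

== RESULT ==
["pkg_at(p1,depot)", "pkg_at(p4,gate)", "truck_at(t3,depot)"]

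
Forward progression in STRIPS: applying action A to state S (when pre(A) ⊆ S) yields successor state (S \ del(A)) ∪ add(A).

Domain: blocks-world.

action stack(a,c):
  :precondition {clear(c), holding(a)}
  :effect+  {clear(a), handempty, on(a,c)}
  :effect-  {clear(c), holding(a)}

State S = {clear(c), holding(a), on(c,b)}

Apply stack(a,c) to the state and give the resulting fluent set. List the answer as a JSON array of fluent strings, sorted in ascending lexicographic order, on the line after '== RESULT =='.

Compute (S \ del) ∪ add:
  pre ⊆ S: {clear(c), holding(a)} ⊆ S  — applicable
  S \ del = {on(c,b)}
  ∪ add   = {clear(a), handempty, on(a,c), on(c,b)}

== RESULT ==
["clear(a)", "handempty", "on(a,c)", "on(c,b)"]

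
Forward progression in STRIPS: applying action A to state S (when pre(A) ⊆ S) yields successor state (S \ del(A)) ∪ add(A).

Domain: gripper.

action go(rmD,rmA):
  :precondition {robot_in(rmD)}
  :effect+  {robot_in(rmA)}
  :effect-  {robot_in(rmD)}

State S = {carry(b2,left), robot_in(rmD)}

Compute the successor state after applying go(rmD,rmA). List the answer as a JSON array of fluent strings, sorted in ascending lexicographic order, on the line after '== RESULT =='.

Compute (S \ del) ∪ add:
  pre ⊆ S: {robot_in(rmD)} ⊆ S  — applicable
  S \ del = {carry(b2,left)}
  ∪ add   = {carry(b2,left), robot_in(rmA)}

== RESULT ==
["carry(b2,left)", "robot_in(rmA)"]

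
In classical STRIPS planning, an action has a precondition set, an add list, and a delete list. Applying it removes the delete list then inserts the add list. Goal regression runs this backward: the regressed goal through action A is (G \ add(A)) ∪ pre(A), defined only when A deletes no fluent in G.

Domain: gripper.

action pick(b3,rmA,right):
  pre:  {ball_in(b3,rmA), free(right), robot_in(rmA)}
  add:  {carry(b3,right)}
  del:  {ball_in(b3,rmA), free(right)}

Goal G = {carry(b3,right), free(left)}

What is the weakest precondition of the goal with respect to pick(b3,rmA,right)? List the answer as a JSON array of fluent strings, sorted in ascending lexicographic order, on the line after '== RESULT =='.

Compute (G \ add) ∪ pre:
  G ∩ del = {}  (empty — regression defined)
  G \ add = {carry(b3,right), free(left)} \ {carry(b3,right)} = {free(left)}
  ∪ pre   = {free(left)} ∪ {ball_in(b3,rmA), free(right), robot_in(rmA)}
          = {ball_in(b3,rmA), free(left), free(right), robot_in(rmA)}

== RESULT ==
["ball_in(b3,rmA)", "free(left)", "free(right)", "robot_in(rmA)"]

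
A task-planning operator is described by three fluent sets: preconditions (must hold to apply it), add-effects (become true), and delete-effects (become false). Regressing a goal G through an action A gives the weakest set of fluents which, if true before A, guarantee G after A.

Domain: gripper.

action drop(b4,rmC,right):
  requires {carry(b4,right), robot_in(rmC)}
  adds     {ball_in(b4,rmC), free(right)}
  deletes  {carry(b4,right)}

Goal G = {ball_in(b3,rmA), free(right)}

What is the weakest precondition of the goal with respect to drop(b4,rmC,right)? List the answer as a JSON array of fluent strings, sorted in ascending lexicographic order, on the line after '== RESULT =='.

Regress:
  G ∩ del = {}  (empty — regression defined)
  G \ add = {ball_in(b3,rmA), free(right)} \ {ball_in(b4,rmC), free(right)} = {ball_in(b3,rmA)}
  ∪ pre   = {ball_in(b3,rmA)} ∪ {carry(b4,right), robot_in(rmC)}
          = {ball_in(b3,rmA), carry(b4,right), robot_in(rmC)}

== RESULT ==
["ball_in(b3,rmA)", "carry(b4,right)", "robot_in(rmC)"]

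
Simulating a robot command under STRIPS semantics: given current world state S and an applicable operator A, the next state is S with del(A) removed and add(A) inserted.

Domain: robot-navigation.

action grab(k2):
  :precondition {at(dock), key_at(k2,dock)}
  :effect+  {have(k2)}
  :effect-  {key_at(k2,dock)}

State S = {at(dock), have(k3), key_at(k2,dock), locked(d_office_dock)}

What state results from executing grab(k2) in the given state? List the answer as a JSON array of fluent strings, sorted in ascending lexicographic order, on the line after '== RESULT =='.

Progress:
  pre ⊆ S: {at(dock), key_at(k2,dock)} ⊆ S  — applicable
  S \ del = {at(dock), have(k3), locked(d_office_dock)}
  ∪ add   = {at(dock), have(k2), have(k3), locked(d_office_dock)}

== RESULT ==
["at(dock)", "have(k2)", "have(k3)", "locked(d_office_dock)"]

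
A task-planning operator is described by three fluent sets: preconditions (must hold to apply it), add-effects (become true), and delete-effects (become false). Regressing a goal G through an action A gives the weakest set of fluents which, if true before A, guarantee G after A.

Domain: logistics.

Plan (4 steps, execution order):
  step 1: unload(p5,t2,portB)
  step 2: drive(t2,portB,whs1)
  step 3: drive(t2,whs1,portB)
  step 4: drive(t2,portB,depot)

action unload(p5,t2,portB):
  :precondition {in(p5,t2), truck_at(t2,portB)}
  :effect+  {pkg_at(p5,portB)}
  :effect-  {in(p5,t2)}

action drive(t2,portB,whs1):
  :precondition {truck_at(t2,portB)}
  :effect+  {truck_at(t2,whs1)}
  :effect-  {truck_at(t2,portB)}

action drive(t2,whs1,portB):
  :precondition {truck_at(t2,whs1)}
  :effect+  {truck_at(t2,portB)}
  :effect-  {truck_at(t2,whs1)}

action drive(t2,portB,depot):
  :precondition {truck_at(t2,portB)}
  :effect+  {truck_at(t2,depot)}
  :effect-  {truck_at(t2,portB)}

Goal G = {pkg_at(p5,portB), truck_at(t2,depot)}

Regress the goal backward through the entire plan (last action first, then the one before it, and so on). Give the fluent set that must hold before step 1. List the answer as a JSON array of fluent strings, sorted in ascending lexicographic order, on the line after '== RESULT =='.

Regress step by step:
  through step 4 (drive(t2,portB,depot)): drop {truck_at(t2,depot)}, keep {pkg_at(p5,portB)}, require {truck_at(t2,portB)}
    → {pkg_at(p5,portB), truck_at(t2,portB)}
  through step 3 (drive(t2,whs1,portB)): drop {truck_at(t2,portB)}, keep {pkg_at(p5,portB)}, require {truck_at(t2,whs1)}
    → {pkg_at(p5,portB), truck_at(t2,whs1)}
  through step 2 (drive(t2,portB,whs1)): drop {truck_at(t2,whs1)}, keep {pkg_at(p5,portB)}, require {truck_at(t2,portB)}
    → {pkg_at(p5,portB), truck_at(t2,portB)}
  through step 1 (unload(p5,t2,portB)): drop {pkg_at(p5,portB)}, keep {truck_at(t2,portB)}, require {in(p5,t2), truck_at(t2,portB)}
    → {in(p5,t2), truck_at(t2,portB)}

== RESULT ==
["in(p5,t2)", "truck_at(t2,portB)"]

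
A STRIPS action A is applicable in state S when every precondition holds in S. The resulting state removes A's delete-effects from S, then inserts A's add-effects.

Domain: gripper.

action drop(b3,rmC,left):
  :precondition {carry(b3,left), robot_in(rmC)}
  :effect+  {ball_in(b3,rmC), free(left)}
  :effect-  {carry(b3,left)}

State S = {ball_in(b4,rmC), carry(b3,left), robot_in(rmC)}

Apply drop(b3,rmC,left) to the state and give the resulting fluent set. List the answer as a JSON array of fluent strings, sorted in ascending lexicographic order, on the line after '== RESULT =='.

Compute (S \ del) ∪ add:
  pre ⊆ S: {carry(b3,left), robot_in(rmC)} ⊆ S  — applicable
  S \ del = {ball_in(b4,rmC), robot_in(rmC)}
  ∪ add   = {ball_in(b3,rmC), ball_in(b4,rmC), free(left), robot_in(rmC)}

== RESULT ==
["ball_in(b3,rmC)", "ball_in(b4,rmC)", "free(left)", "robot_in(rmC)"]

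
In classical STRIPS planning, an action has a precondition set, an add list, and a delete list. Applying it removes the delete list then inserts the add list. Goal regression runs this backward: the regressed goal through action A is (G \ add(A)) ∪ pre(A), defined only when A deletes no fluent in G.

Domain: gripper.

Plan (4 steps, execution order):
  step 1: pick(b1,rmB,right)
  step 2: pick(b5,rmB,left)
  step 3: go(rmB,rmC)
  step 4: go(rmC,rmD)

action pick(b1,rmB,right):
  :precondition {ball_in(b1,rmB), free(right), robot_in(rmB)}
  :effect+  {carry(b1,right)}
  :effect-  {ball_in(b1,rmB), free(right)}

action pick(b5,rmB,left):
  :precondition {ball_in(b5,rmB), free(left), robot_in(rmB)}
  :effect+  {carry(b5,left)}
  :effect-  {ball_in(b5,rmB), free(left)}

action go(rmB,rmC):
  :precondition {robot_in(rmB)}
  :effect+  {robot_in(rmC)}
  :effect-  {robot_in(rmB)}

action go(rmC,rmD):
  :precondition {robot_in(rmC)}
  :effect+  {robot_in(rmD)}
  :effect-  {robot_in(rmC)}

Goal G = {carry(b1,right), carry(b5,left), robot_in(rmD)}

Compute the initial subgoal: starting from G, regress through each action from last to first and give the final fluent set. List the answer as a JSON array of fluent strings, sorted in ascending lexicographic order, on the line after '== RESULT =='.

Regress step by step:
  through step 4 (go(rmC,rmD)): drop {robot_in(rmD)}, keep {carry(b1,right), carry(b5,left)}, require {robot_in(rmC)}
    → {carry(b1,right), carry(b5,left), robot_in(rmC)}
  through step 3 (go(rmB,rmC)): drop {robot_in(rmC)}, keep {carry(b1,right), carry(b5,left)}, require {robot_in(rmB)}
    → {carry(b1,right), carry(b5,left), robot_in(rmB)}
  through step 2 (pick(b5,rmB,left)): drop {carry(b5,left)}, keep {carry(b1,right), robot_in(rmB)}, require {ball_in(b5,rmB), free(left), robot_in(rmB)}
    → {ball_in(b5,rmB), carry(b1,right), free(left), robot_in(rmB)}
  through step 1 (pick(b1,rmB,right)): drop {carry(b1,right)}, keep {ball_in(b5,rmB), free(left), robot_in(rmB)}, require {ball_in(b1,rmB), free(right), robot_in(rmB)}
    → {ball_in(b1,rmB), ball_in(b5,rmB), free(left), free(right), robot_in(rmB)}

== RESULT ==
["ball_in(b1,rmB)", "ball_in(b5,rmB)", "free(left)", "free(right)", "robot_in(rmB)"]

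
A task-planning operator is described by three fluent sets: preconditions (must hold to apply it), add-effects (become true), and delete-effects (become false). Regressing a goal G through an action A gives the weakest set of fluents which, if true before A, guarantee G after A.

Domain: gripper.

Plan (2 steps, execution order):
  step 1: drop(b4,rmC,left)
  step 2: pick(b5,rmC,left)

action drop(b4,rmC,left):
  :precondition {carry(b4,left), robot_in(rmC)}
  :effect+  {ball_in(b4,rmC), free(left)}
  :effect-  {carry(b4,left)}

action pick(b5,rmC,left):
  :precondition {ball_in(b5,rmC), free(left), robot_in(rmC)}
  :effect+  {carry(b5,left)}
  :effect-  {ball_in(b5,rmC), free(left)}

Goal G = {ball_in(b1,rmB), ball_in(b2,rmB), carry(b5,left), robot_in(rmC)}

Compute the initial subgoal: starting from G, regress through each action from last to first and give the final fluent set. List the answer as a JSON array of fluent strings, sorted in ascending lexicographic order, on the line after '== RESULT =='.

Work backward from the goal:
  through step 2 (pick(b5,rmC,left)): drop {carry(b5,left)}, keep {ball_in(b1,rmB), ball_in(b2,rmB), robot_in(rmC)}, require {ball_in(b5,rmC), free(left), robot_in(rmC)}
    → {ball_in(b1,rmB), ball_in(b2,rmB), ball_in(b5,rmC), free(left), robot_in(rmC)}
  through step 1 (drop(b4,rmC,left)): drop {free(left)}, keep {ball_in(b1,rmB), ball_in(b2,rmB), ball_in(b5,rmC), robot_in(rmC)}, require {carry(b4,left), robot_in(rmC)}
    → {ball_in(b1,rmB), ball_in(b2,rmB), ball_in(b5,rmC), carry(b4,left), robot_in(rmC)}

== RESULT ==
["ball_in(b1,rmB)", "ball_in(b2,rmB)", "ball_in(b5,rmC)", "carry(b4,left)", "robot_in(rmC)"]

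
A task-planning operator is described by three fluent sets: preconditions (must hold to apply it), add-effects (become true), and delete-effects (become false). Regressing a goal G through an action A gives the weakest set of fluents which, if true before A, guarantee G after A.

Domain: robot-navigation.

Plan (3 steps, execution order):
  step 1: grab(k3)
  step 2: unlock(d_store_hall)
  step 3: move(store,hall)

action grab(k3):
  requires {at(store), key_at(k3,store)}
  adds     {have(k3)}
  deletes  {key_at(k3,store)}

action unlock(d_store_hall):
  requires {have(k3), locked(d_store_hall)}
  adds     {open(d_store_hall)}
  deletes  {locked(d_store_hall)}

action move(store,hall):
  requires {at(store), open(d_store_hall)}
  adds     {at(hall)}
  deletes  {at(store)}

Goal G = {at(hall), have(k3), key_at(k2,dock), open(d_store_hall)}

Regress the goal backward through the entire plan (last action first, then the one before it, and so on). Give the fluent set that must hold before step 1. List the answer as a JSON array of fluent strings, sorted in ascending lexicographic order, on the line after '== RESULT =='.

Regress step by step:
  through step 3 (move(store,hall)): drop {at(hall)}, keep {have(k3), key_at(k2,dock), open(d_store_hall)}, require {at(store), open(d_store_hall)}
    → {at(store), have(k3), key_at(k2,dock), open(d_store_hall)}
  through step 2 (unlock(d_store_hall)): drop {open(d_store_hall)}, keep {at(store), have(k3), key_at(k2,dock)}, require {have(k3), locked(d_store_hall)}
    → {at(store), have(k3), key_at(k2,dock), locked(d_store_hall)}
  through step 1 (grab(k3)): drop {have(k3)}, keep {at(store), key_at(k2,dock), locked(d_store_hall)}, require {at(store), key_at(k3,store)}
    → {at(store), key_at(k2,dock), key_at(k3,store), locked(d_store_hall)}

== RESULT ==
["at(store)", "key_at(k2,dock)", "key_at(k3,store)", "locked(d_store_hall)"]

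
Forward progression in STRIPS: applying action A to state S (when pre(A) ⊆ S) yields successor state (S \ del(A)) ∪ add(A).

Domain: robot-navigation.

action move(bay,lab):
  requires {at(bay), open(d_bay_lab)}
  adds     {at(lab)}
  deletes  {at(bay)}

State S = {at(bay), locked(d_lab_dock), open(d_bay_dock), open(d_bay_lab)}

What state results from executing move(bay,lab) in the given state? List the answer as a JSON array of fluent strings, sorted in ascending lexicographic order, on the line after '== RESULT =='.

Progress:
  pre ⊆ S: {at(bay), open(d_bay_lab)} ⊆ S  — applicable
  S \ del = {locked(d_lab_dock), open(d_bay_dock), open(d_bay_lab)}
  ∪ add   = {at(lab), locked(d_lab_dock), open(d_bay_dock), open(d_bay_lab)}

== RESULT ==
["at(lab)", "locked(d_lab_dock)", "open(d_bay_dock)", "open(d_bay_lab)"]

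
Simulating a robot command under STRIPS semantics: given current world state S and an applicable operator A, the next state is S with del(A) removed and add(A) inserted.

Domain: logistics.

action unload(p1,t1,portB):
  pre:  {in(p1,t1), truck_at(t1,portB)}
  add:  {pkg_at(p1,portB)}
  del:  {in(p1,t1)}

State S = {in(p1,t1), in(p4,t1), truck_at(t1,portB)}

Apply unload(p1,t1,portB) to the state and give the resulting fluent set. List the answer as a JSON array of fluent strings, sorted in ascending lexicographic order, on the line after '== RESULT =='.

Progress:
  pre ⊆ S: {in(p1,t1), truck_at(t1,portB)} ⊆ S  — applicable
  S \ del = {in(p4,t1), truck_at(t1,portB)}
  ∪ add   = {in(p4,t1), pkg_at(p1,portB), truck_at(t1,portB)}

== RESULT ==
["in(p4,t1)", "pkg_at(p1,portB)", "truck_at(t1,portB)"]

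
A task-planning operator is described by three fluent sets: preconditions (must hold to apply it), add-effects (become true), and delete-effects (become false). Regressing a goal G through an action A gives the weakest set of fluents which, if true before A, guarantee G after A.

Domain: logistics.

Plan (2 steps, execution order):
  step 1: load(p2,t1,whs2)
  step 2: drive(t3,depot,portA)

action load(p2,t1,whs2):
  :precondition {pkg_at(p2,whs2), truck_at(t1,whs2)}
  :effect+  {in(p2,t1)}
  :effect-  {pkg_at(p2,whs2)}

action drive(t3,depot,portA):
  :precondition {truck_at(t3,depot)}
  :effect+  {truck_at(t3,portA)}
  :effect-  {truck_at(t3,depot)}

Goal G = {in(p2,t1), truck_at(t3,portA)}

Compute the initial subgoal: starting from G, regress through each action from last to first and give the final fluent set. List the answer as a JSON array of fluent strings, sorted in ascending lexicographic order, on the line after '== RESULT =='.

Regress step by step:
  through step 2 (drive(t3,depot,portA)): drop {truck_at(t3,portA)}, keep {in(p2,t1)}, require {truck_at(t3,depot)}
    → {in(p2,t1), truck_at(t3,depot)}
  through step 1 (load(p2,t1,whs2)): drop {in(p2,t1)}, keep {truck_at(t3,depot)}, require {pkg_at(p2,whs2), truck_at(t1,whs2)}
    → {pkg_at(p2,whs2), truck_at(t1,whs2), truck_at(t3,depot)}

== RESULT ==
["pkg_at(p2,whs2)", "truck_at(t1,whs2)", "truck_at(t3,depot)"]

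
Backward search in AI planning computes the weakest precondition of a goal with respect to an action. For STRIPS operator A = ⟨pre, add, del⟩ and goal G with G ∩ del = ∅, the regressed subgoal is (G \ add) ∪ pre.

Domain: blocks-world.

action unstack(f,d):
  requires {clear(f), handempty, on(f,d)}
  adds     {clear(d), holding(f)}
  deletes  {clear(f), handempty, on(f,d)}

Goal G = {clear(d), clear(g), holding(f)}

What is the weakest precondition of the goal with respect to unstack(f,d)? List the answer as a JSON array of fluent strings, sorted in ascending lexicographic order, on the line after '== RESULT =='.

Compute (G \ add) ∪ pre:
  G ∩ del = {}  (empty — regression defined)
  G \ add = {clear(d), clear(g), holding(f)} \ {clear(d), holding(f)} = {clear(g)}
  ∪ pre   = {clear(g)} ∪ {clear(f), handempty, on(f,d)}
          = {clear(f), clear(g), handempty, on(f,d)}

== RESULT ==
["clear(f)", "clear(g)", "handempty", "on(f,d)"]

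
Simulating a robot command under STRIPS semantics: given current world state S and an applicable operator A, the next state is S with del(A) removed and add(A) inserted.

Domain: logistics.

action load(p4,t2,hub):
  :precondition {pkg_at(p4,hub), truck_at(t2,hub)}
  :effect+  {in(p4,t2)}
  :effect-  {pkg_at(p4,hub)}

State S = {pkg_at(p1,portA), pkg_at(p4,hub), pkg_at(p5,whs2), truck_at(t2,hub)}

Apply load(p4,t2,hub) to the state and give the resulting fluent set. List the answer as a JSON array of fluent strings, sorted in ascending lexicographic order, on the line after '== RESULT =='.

Compute (S \ del) ∪ add:
  pre ⊆ S: {pkg_at(p4,hub), truck_at(t2,hub)} ⊆ S  — applicable
  S \ del = {pkg_at(p1,portA), pkg_at(p5,whs2), truck_at(t2,hub)}
  ∪ add   = {in(p4,t2), pkg_at(p1,portA), pkg_at(p5,whs2), truck_at(t2,hub)}

== RESULT ==
["in(p4,t2)", "pkg_at(p1,portA)", "pkg_at(p5,whs2)", "truck_at(t2,hub)"]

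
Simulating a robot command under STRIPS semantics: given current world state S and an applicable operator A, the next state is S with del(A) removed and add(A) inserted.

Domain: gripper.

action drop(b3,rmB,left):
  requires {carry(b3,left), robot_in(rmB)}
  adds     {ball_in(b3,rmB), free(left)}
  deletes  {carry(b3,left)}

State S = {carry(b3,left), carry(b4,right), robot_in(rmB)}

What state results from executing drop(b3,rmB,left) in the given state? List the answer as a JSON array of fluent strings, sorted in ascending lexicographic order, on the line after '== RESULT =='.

Compute (S \ del) ∪ add:
  pre ⊆ S: {carry(b3,left), robot_in(rmB)} ⊆ S  — applicable
  S \ del = {carry(b4,right), robot_in(rmB)}
  ∪ add   = {ball_in(b3,rmB), carry(b4,right), free(left), robot_in(rmB)}

== RESULT ==
["ball_in(b3,rmB)", "carry(b4,right)", "free(left)", "robot_in(rmB)"]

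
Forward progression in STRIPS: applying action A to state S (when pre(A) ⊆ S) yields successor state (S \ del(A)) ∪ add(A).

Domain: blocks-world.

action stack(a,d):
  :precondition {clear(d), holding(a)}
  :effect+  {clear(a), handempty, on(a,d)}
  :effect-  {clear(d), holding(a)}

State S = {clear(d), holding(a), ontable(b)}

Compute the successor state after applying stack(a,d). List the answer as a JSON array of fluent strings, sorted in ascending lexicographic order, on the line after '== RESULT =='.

Compute (S \ del) ∪ add:
  pre ⊆ S: {clear(d), holding(a)} ⊆ S  — applicable
  S \ del = {ontable(b)}
  ∪ add   = {clear(a), handempty, on(a,d), ontable(b)}

== RESULT ==
["clear(a)", "handempty", "on(a,d)", "ontable(b)"]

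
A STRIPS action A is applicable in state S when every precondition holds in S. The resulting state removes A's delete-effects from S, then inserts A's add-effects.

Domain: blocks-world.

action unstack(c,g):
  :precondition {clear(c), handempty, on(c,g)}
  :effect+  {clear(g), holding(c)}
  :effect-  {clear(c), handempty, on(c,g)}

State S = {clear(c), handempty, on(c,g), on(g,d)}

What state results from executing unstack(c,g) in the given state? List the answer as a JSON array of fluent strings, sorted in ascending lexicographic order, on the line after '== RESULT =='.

Progress:
  pre ⊆ S: {clear(c), handempty, on(c,g)} ⊆ S  — applicable
  S \ del = {on(g,d)}
  ∪ add   = {clear(g), holding(c), on(g,d)}

== RESULT ==
["clear(g)", "holding(c)", "on(g,d)"]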